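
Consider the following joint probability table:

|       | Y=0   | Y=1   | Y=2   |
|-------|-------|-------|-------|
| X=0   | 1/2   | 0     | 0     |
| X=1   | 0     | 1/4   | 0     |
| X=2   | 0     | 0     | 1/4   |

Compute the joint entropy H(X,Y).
H(X,Y) = -Σ P(X,Y) log₂ P(X,Y), summed over the non-zero cells:
H(X,Y) = -[(1/2)·log₂(1/2) + (1/4)·log₂(1/4) + (1/4)·log₂(1/4)]
  = 0.5000 + 0.5000 + 0.5000
  = 1.5000 bits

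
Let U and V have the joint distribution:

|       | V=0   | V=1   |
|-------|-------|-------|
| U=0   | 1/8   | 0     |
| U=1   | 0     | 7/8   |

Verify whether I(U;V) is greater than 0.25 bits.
Marginal P(U) (row sums):
  P(U=0) = 1/8 + 0 = 1/8
  P(U=1) = 0 + 7/8 = 7/8
Marginal P(V) (column sums):
  P(V=0) = 1/8 + 0 = 1/8
  P(V=1) = 0 + 7/8 = 7/8

H(U) = -[(1/8)·log₂(1/8) + (7/8)·log₂(7/8)]
  = 0.3750 + 0.1686
  = 0.5436 bits
H(V) = -[(1/8)·log₂(1/8) + (7/8)·log₂(7/8)]
  = 0.3750 + 0.1686
  = 0.5436 bits
H(U,V) = -[(1/8)·log₂(1/8) + (7/8)·log₂(7/8)]
  = 0.3750 + 0.1686
  = 0.5436 bits

I(U;V) = H(U) + H(V) - H(U,V)
  = 0.5436 + 0.5436 - 0.5436
  = 0.5436 bits

Yes. I(U;V) = 0.5436 bits, which is > 0.25 bits.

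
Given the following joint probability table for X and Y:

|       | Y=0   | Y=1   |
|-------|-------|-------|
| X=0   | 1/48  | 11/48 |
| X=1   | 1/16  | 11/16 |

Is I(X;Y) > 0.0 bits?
Marginal P(X) (row sums):
  P(X=0) = 1/48 + 11/48 = 1/4
  P(X=1) = 1/16 + 11/16 = 3/4
Marginal P(Y) (column sums):
  P(Y=0) = 1/48 + 1/16 = 1/12
  P(Y=1) = 11/48 + 11/16 = 11/12

H(X) = -[(1/4)·log₂(1/4) + (3/4)·log₂(3/4)]
  = 0.5000 + 0.3113
  = 0.8113 bits
H(Y) = -[(1/12)·log₂(1/12) + (11/12)·log₂(11/12)]
  = 0.2987 + 0.1151
  = 0.4138 bits
H(X,Y) = -[(1/48)·log₂(1/48) + (11/48)·log₂(11/48) + (1/16)·log₂(1/16) + (11/16)·log₂(11/16)]
  = 0.1164 + 0.4871 + 0.2500 + 0.3716
  = 1.2251 bits

I(X;Y) = H(X) + H(Y) - H(X,Y)
  = 0.8113 + 0.4138 - 1.2251
  = 0.0000 bits

No. I(X;Y) = 0.0000 bits, which is ≤ 0.0 bits.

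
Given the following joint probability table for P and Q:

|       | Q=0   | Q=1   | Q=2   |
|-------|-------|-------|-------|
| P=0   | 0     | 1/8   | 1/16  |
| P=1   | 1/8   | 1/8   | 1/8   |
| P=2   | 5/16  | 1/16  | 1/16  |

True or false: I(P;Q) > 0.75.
Marginal P(P) (row sums):
  P(P=0) = 0 + 1/8 + 1/16 = 3/16
  P(P=1) = 1/8 + 1/8 + 1/8 = 3/8
  P(P=2) = 5/16 + 1/16 + 1/16 = 7/16
Marginal P(Q) (column sums):
  P(Q=0) = 0 + 1/8 + 5/16 = 7/16
  P(Q=1) = 1/8 + 1/8 + 1/16 = 5/16
  P(Q=2) = 1/16 + 1/8 + 1/16 = 1/4

H(P) = -[(3/16)·log₂(3/16) + (3/8)·log₂(3/8) + (7/16)·log₂(7/16)]
  = 0.4528 + 0.5306 + 0.5218
  = 1.5052 bits
H(Q) = -[(7/16)·log₂(7/16) + (5/16)·log₂(5/16) + (1/4)·log₂(1/4)]
  = 0.5218 + 0.5244 + 0.5000
  = 1.5462 bits
H(P,Q) = -[(1/8)·log₂(1/8) + (1/16)·log₂(1/16) + (1/8)·log₂(1/8) + (1/8)·log₂(1/8) + (1/8)·log₂(1/8) + (5/16)·log₂(5/16) + (1/16)·log₂(1/16) + (1/16)·log₂(1/16)]
  = 0.3750 + 0.2500 + 0.3750 + 0.3750 + 0.3750 + 0.5244 + 0.2500 + 0.2500
  = 2.7744 bits

I(P;Q) = H(P) + H(Q) - H(P,Q)
  = 1.5052 + 1.5462 - 2.7744
  = 0.2770 bits

False. I(P;Q) = 0.2770 bits, which is ≤ 0.75 bits.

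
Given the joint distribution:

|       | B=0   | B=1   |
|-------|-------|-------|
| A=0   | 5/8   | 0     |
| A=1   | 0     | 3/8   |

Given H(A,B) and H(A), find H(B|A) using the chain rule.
From the chain rule: H(A,B) = H(A) + H(B|A)
Therefore: H(B|A) = H(A,B) - H(A)

H(A,B) = -[(5/8)·log₂(5/8) + (3/8)·log₂(3/8)]
  = 0.4238 + 0.5306
  = 0.9544 bits
Marginal P(A) (row sums):
  P(A=0) = 5/8 + 0 = 5/8
  P(A=1) = 0 + 3/8 = 3/8
H(A) = -[(5/8)·log₂(5/8) + (3/8)·log₂(3/8)]
  = 0.4238 + 0.5306
  = 0.9544 bits

H(B|A) = 0.9544 - 0.9544 = 0.0000 bits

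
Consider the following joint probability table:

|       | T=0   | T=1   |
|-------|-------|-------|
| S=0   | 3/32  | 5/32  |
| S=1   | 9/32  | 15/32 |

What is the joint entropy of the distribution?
H(S,T) = -Σ P(S,T) log₂ P(S,T), summed over the non-zero cells:
H(S,T) = -[(3/32)·log₂(3/32) + (5/32)·log₂(5/32) + (9/32)·log₂(9/32) + (15/32)·log₂(15/32)]
  = 0.3202 + 0.4184 + 0.5147 + 0.5124
  = 1.7657 bits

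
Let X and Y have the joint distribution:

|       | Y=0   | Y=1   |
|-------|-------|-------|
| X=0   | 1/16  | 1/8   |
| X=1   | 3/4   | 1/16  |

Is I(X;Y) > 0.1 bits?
Marginal P(X) (row sums):
  P(X=0) = 1/16 + 1/8 = 3/16
  P(X=1) = 3/4 + 1/16 = 13/16
Marginal P(Y) (column sums):
  P(Y=0) = 1/16 + 3/4 = 13/16
  P(Y=1) = 1/8 + 1/16 = 3/16

H(X) = -[(3/16)·log₂(3/16) + (13/16)·log₂(13/16)]
  = 0.4528 + 0.2434
  = 0.6962 bits
H(Y) = -[(13/16)·log₂(13/16) + (3/16)·log₂(3/16)]
  = 0.2434 + 0.4528
  = 0.6962 bits
H(X,Y) = -[(1/16)·log₂(1/16) + (1/8)·log₂(1/8) + (3/4)·log₂(3/4) + (1/16)·log₂(1/16)]
  = 0.2500 + 0.3750 + 0.3113 + 0.2500
  = 1.1863 bits

I(X;Y) = H(X) + H(Y) - H(X,Y)
  = 0.6962 + 0.6962 - 1.1863
  = 0.2061 bits

Yes. I(X;Y) = 0.2061 bits, which is > 0.1 bits.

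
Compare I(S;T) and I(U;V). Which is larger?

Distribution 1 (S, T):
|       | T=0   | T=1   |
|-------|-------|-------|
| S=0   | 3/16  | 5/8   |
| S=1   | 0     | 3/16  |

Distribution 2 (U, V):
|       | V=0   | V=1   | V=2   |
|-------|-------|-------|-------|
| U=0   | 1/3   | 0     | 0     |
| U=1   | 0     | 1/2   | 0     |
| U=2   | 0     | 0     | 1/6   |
Distribution 1 (S, T):
Marginal P(S) (row sums):
  P(S=0) = 3/16 + 5/8 = 13/16
  P(S=1) = 0 + 3/16 = 3/16
Marginal P(T) (column sums):
  P(T=0) = 3/16 + 0 = 3/16
  P(T=1) = 5/8 + 3/16 = 13/16

H(S) = -[(13/16)·log₂(13/16) + (3/16)·log₂(3/16)]
  = 0.2434 + 0.4528
  = 0.6962 bits
H(T) = -[(3/16)·log₂(3/16) + (13/16)·log₂(13/16)]
  = 0.4528 + 0.2434
  = 0.6962 bits
H(S,T) = -[(3/16)·log₂(3/16) + (5/8)·log₂(5/8) + (3/16)·log₂(3/16)]
  = 0.4528 + 0.4238 + 0.4528
  = 1.3294 bits

I(S;T) = H(S) + H(T) - H(S,T)
  = 0.6962 + 0.6962 - 1.3294
  = 0.0630 bits

Distribution 2 (U, V):
Marginal P(U) (row sums):
  P(U=0) = 1/3 + 0 + 0 = 1/3
  P(U=1) = 0 + 1/2 + 0 = 1/2
  P(U=2) = 0 + 0 + 1/6 = 1/6
Marginal P(V) (column sums):
  P(V=0) = 1/3 + 0 + 0 = 1/3
  P(V=1) = 0 + 1/2 + 0 = 1/2
  P(V=2) = 0 + 0 + 1/6 = 1/6

H(U) = -[(1/3)·log₂(1/3) + (1/2)·log₂(1/2) + (1/6)·log₂(1/6)]
  = 0.5283 + 0.5000 + 0.4308
  = 1.4591 bits
H(V) = -[(1/3)·log₂(1/3) + (1/2)·log₂(1/2) + (1/6)·log₂(1/6)]
  = 0.5283 + 0.5000 + 0.4308
  = 1.4591 bits
H(U,V) = -[(1/3)·log₂(1/3) + (1/2)·log₂(1/2) + (1/6)·log₂(1/6)]
  = 0.5283 + 0.5000 + 0.4308
  = 1.4591 bits

I(U;V) = H(U) + H(V) - H(U,V)
  = 1.4591 + 1.4591 - 1.4591
  = 1.4591 bits

I(U;V) = 1.4591 bits > I(S;T) = 0.0630 bits, so (U, V) has the higher mutual information (stronger dependence).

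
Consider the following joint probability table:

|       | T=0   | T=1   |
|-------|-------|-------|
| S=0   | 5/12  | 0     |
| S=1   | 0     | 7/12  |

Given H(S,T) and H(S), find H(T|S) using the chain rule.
From the chain rule: H(S,T) = H(S) + H(T|S)
Therefore: H(T|S) = H(S,T) - H(S)

H(S,T) = -[(5/12)·log₂(5/12) + (7/12)·log₂(7/12)]
  = 0.5263 + 0.4536
  = 0.9799 bits
Marginal P(S) (row sums):
  P(S=0) = 5/12 + 0 = 5/12
  P(S=1) = 0 + 7/12 = 7/12
H(S) = -[(5/12)·log₂(5/12) + (7/12)·log₂(7/12)]
  = 0.5263 + 0.4536
  = 0.9799 bits

H(T|S) = 0.9799 - 0.9799 = 0.0000 bits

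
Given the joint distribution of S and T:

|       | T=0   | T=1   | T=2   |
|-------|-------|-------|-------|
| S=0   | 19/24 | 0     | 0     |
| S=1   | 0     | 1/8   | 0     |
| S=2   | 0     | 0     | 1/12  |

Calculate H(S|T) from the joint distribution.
Marginal P(T) (column sums):
  P(T=0) = 19/24 + 0 + 0 = 19/24
  P(T=1) = 0 + 1/8 + 0 = 1/8
  P(T=2) = 0 + 0 + 1/12 = 1/12

H(S|T) = -Σ P(S,T)·log₂ P(S|T), where P(S|T) = P(S,T) / P(T)
  (cells with P(S,T) = 0 contribute 0)
  (S=0,T=0): P(S|T) = (19/24)/(19/24) = 1;  -(19/24)·log₂(1) = 0.0000
  (S=1,T=1): P(S|T) = (1/8)/(1/8) = 1;  -(1/8)·log₂(1) = 0.0000
  (S=2,T=2): P(S|T) = (1/12)/(1/12) = 1;  -(1/12)·log₂(1) = 0.0000
H(S|T) = 0.0000 + 0.0000 + 0.0000
  = 0.0000 bits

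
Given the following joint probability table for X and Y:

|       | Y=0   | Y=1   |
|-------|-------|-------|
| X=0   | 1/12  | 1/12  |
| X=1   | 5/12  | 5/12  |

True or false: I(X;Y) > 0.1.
Marginal P(X) (row sums):
  P(X=0) = 1/12 + 1/12 = 1/6
  P(X=1) = 5/12 + 5/12 = 5/6
Marginal P(Y) (column sums):
  P(Y=0) = 1/12 + 5/12 = 1/2
  P(Y=1) = 1/12 + 5/12 = 1/2

H(X) = -[(1/6)·log₂(1/6) + (5/6)·log₂(5/6)]
  = 0.4308 + 0.2192
  = 0.6500 bits
H(Y) = -[(1/2)·log₂(1/2) + (1/2)·log₂(1/2)]
  = 0.5000 + 0.5000
  = 1.0000 bits
H(X,Y) = -[(1/12)·log₂(1/12) + (1/12)·log₂(1/12) + (5/12)·log₂(5/12) + (5/12)·log₂(5/12)]
  = 0.2987 + 0.2987 + 0.5263 + 0.5263
  = 1.6500 bits

I(X;Y) = H(X) + H(Y) - H(X,Y)
  = 0.6500 + 1.0000 - 1.6500
  = 0.0000 bits

False. I(X;Y) = 0.0000 bits, which is ≤ 0.1 bits.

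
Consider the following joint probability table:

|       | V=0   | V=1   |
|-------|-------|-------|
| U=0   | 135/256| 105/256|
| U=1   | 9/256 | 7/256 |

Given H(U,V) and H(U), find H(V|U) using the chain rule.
From the chain rule: H(U,V) = H(U) + H(V|U)
Therefore: H(V|U) = H(U,V) - H(U)

H(U,V) = -[(135/256)·log₂(135/256) + (105/256)·log₂(105/256) + (9/256)·log₂(9/256) + (7/256)·log₂(7/256)]
  = 0.4868 + 0.5274 + 0.1698 + 0.1420
  = 1.3260 bits
Marginal P(U) (row sums):
  P(U=0) = 135/256 + 105/256 = 15/16
  P(U=1) = 9/256 + 7/256 = 1/16
H(U) = -[(15/16)·log₂(15/16) + (1/16)·log₂(1/16)]
  = 0.0873 + 0.2500
  = 0.3373 bits

H(V|U) = 1.3260 - 0.3373 = 0.9887 bits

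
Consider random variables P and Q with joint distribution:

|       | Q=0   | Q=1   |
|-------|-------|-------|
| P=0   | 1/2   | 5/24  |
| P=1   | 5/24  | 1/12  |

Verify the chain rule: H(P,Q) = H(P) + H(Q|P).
Left side:
H(P,Q) = -[(1/2)·log₂(1/2) + (5/24)·log₂(5/24) + (5/24)·log₂(5/24) + (1/12)·log₂(1/12)]
  = 0.5000 + 0.4715 + 0.4715 + 0.2987
  = 1.7417 bits

Right side:
Marginal P(P) (row sums):
  P(P=0) = 1/2 + 5/24 = 17/24
  P(P=1) = 5/24 + 1/12 = 7/24
H(P) = -[(17/24)·log₂(17/24) + (7/24)·log₂(7/24)]
  = 0.3524 + 0.5185
  = 0.8709 bits
H(Q|P) = -Σ P(P,Q)·log₂ P(Q|P), where P(Q|P) = P(P,Q) / P(P)
  (P=0,Q=0): P(Q|P) = (1/2)/(17/24) = 12/17;  -(1/2)·log₂(12/17) = 0.2513
  (P=0,Q=1): P(Q|P) = (5/24)/(17/24) = 5/17;  -(5/24)·log₂(5/17) = 0.3678
  (P=1,Q=0): P(Q|P) = (5/24)/(7/24) = 5/7;  -(5/24)·log₂(5/7) = 0.1011
  (P=1,Q=1): P(Q|P) = (1/12)/(7/24) = 2/7;  -(1/12)·log₂(2/7) = 0.1506
H(Q|P) = 0.2513 + 0.3678 + 0.1011 + 0.1506
  = 0.8708 bits
H(P) + H(Q|P) = 0.8709 + 0.8708 = 1.7417 bits

Both sides equal 1.7417 bits, so the chain rule holds ✓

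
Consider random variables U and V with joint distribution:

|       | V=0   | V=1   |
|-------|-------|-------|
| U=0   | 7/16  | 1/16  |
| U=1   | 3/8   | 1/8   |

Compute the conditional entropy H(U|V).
Marginal P(V) (column sums):
  P(V=0) = 7/16 + 3/8 = 13/16
  P(V=1) = 1/16 + 1/8 = 3/16

H(U|V) = -Σ P(U,V)·log₂ P(U|V), where P(U|V) = P(U,V) / P(V)
  (U=0,V=0): P(U|V) = (7/16)/(13/16) = 7/13;  -(7/16)·log₂(7/13) = 0.3907
  (U=0,V=1): P(U|V) = (1/16)/(3/16) = 1/3;  -(1/16)·log₂(1/3) = 0.0991
  (U=1,V=0): P(U|V) = (3/8)/(13/16) = 6/13;  -(3/8)·log₂(6/13) = 0.4183
  (U=1,V=1): P(U|V) = (1/8)/(3/16) = 2/3;  -(1/8)·log₂(2/3) = 0.0731
H(U|V) = 0.3907 + 0.0991 + 0.4183 + 0.0731
  = 0.9812 bits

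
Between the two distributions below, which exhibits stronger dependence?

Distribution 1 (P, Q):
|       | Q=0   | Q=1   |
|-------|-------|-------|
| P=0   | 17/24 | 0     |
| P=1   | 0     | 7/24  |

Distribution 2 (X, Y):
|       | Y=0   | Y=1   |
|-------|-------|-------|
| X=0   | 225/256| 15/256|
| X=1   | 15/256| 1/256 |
Distribution 1 (P, Q):
Marginal P(P) (row sums):
  P(P=0) = 17/24 + 0 = 17/24
  P(P=1) = 0 + 7/24 = 7/24
Marginal P(Q) (column sums):
  P(Q=0) = 17/24 + 0 = 17/24
  P(Q=1) = 0 + 7/24 = 7/24

H(P) = -[(17/24)·log₂(17/24) + (7/24)·log₂(7/24)]
  = 0.3524 + 0.5185
  = 0.8709 bits
H(Q) = -[(17/24)·log₂(17/24) + (7/24)·log₂(7/24)]
  = 0.3524 + 0.5185
  = 0.8709 bits
H(P,Q) = -[(17/24)·log₂(17/24) + (7/24)·log₂(7/24)]
  = 0.3524 + 0.5185
  = 0.8709 bits

I(P;Q) = H(P) + H(Q) - H(P,Q)
  = 0.8709 + 0.8709 - 0.8709
  = 0.8709 bits

Distribution 2 (X, Y):
Marginal P(X) (row sums):
  P(X=0) = 225/256 + 15/256 = 15/16
  P(X=1) = 15/256 + 1/256 = 1/16
Marginal P(Y) (column sums):
  P(Y=0) = 225/256 + 15/256 = 15/16
  P(Y=1) = 15/256 + 1/256 = 1/16

H(X) = -[(15/16)·log₂(15/16) + (1/16)·log₂(1/16)]
  = 0.0873 + 0.2500
  = 0.3373 bits
H(Y) = -[(15/16)·log₂(15/16) + (1/16)·log₂(1/16)]
  = 0.0873 + 0.2500
  = 0.3373 bits
H(X,Y) = -[(225/256)·log₂(225/256) + (15/256)·log₂(15/256) + (15/256)·log₂(15/256) + (1/256)·log₂(1/256)]
  = 0.1637 + 0.2398 + 0.2398 + 0.0313
  = 0.6746 bits

I(X;Y) = H(X) + H(Y) - H(X,Y)
  = 0.3373 + 0.3373 - 0.6746
  = 0.0000 bits

I(P;Q) = 0.8709 bits > I(X;Y) = 0.0000 bits, so (P, Q) has the higher mutual information (stronger dependence).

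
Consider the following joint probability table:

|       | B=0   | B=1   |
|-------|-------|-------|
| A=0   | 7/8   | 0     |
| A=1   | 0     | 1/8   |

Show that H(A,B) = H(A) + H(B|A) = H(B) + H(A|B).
Marginal P(A) (row sums):
  P(A=0) = 7/8 + 0 = 7/8
  P(A=1) = 0 + 1/8 = 1/8
Marginal P(B) (column sums):
  P(B=0) = 7/8 + 0 = 7/8
  P(B=1) = 0 + 1/8 = 1/8

Decomposition 1: H(A) + H(B|A)
H(A) = -[(7/8)·log₂(7/8) + (1/8)·log₂(1/8)]
  = 0.1686 + 0.3750
  = 0.5436 bits
H(B|A) = -Σ P(A,B)·log₂ P(B|A), where P(B|A) = P(A,B) / P(A)
  (cells with P(A,B) = 0 contribute 0)
  (A=0,B=0): P(B|A) = (7/8)/(7/8) = 1;  -(7/8)·log₂(1) = 0.0000
  (A=1,B=1): P(B|A) = (1/8)/(1/8) = 1;  -(1/8)·log₂(1) = 0.0000
H(B|A) = 0.0000 + 0.0000
  = 0.0000 bits
H(A) + H(B|A) = 0.5436 + 0.0000 = 0.5436 bits

Decomposition 2: H(B) + H(A|B)
H(B) = -[(7/8)·log₂(7/8) + (1/8)·log₂(1/8)]
  = 0.1686 + 0.3750
  = 0.5436 bits
H(A|B) = -Σ P(A,B)·log₂ P(A|B), where P(A|B) = P(A,B) / P(B)
  (cells with P(A,B) = 0 contribute 0)
  (A=0,B=0): P(A|B) = (7/8)/(7/8) = 1;  -(7/8)·log₂(1) = 0.0000
  (A=1,B=1): P(A|B) = (1/8)/(1/8) = 1;  -(1/8)·log₂(1) = 0.0000
H(A|B) = 0.0000 + 0.0000
  = 0.0000 bits
H(B) + H(A|B) = 0.5436 + 0.0000 = 0.5436 bits

Direct computation of the joint entropy:
H(A,B) = -[(7/8)·log₂(7/8) + (1/8)·log₂(1/8)]
  = 0.1686 + 0.3750
  = 0.5436 bits

All three agree: H(A,B) = 0.5436 bits ✓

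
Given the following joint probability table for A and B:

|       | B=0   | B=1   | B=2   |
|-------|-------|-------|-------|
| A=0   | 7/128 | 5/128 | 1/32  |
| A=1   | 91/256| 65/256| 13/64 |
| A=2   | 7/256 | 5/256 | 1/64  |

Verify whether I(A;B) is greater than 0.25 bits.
Marginal P(A) (row sums):
  P(A=0) = 7/128 + 5/128 + 1/32 = 1/8
  P(A=1) = 91/256 + 65/256 + 13/64 = 13/16
  P(A=2) = 7/256 + 5/256 + 1/64 = 1/16
Marginal P(B) (column sums):
  P(B=0) = 7/128 + 91/256 + 7/256 = 7/16
  P(B=1) = 5/128 + 65/256 + 5/256 = 5/16
  P(B=2) = 1/32 + 13/64 + 1/64 = 1/4

H(A) = -[(1/8)·log₂(1/8) + (13/16)·log₂(13/16) + (1/16)·log₂(1/16)]
  = 0.3750 + 0.2434 + 0.2500
  = 0.8684 bits
H(B) = -[(7/16)·log₂(7/16) + (5/16)·log₂(5/16) + (1/4)·log₂(1/4)]
  = 0.5218 + 0.5244 + 0.5000
  = 1.5462 bits
H(A,B) = -[(7/128)·log₂(7/128) + (5/128)·log₂(5/128) + (1/32)·log₂(1/32) + (91/256)·log₂(91/256) + (65/256)·log₂(65/256) + (13/64)·log₂(13/64) + (7/256)·log₂(7/256) + (5/256)·log₂(5/256) + (1/64)·log₂(1/64)]
  = 0.2293 + 0.1827 + 0.1563 + 0.5304 + 0.5021 + 0.4671 + 0.1420 + 0.1109 + 0.0938
  = 2.4146 bits

I(A;B) = H(A) + H(B) - H(A,B)
  = 0.8684 + 1.5462 - 2.4146
  = 0.0000 bits

No. I(A;B) = 0.0000 bits, which is ≤ 0.25 bits.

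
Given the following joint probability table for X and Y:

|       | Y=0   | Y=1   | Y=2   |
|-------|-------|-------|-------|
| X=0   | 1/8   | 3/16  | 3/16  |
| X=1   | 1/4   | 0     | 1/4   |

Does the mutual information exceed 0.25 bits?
Marginal P(X) (row sums):
  P(X=0) = 1/8 + 3/16 + 3/16 = 1/2
  P(X=1) = 1/4 + 0 + 1/4 = 1/2
Marginal P(Y) (column sums):
  P(Y=0) = 1/8 + 1/4 = 3/8
  P(Y=1) = 3/16 + 0 = 3/16
  P(Y=2) = 3/16 + 1/4 = 7/16

H(X) = -[(1/2)·log₂(1/2) + (1/2)·log₂(1/2)]
  = 0.5000 + 0.5000
  = 1.0000 bits
H(Y) = -[(3/8)·log₂(3/8) + (3/16)·log₂(3/16) + (7/16)·log₂(7/16)]
  = 0.5306 + 0.4528 + 0.5218
  = 1.5052 bits
H(X,Y) = -[(1/8)·log₂(1/8) + (3/16)·log₂(3/16) + (3/16)·log₂(3/16) + (1/4)·log₂(1/4) + (1/4)·log₂(1/4)]
  = 0.3750 + 0.4528 + 0.4528 + 0.5000 + 0.5000
  = 2.2806 bits

I(X;Y) = H(X) + H(Y) - H(X,Y)
  = 1.0000 + 1.5052 - 2.2806
  = 0.2246 bits

No. I(X;Y) = 0.2246 bits, which is ≤ 0.25 bits.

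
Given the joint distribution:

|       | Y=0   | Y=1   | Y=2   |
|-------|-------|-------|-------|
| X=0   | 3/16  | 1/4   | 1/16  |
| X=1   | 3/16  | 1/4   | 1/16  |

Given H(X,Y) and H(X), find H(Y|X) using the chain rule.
From the chain rule: H(X,Y) = H(X) + H(Y|X)
Therefore: H(Y|X) = H(X,Y) - H(X)

H(X,Y) = -[(3/16)·log₂(3/16) + (1/4)·log₂(1/4) + (1/16)·log₂(1/16) + (3/16)·log₂(3/16) + (1/4)·log₂(1/4) + (1/16)·log₂(1/16)]
  = 0.4528 + 0.5000 + 0.2500 + 0.4528 + 0.5000 + 0.2500
  = 2.4056 bits
Marginal P(X) (row sums):
  P(X=0) = 3/16 + 1/4 + 1/16 = 1/2
  P(X=1) = 3/16 + 1/4 + 1/16 = 1/2
H(X) = -[(1/2)·log₂(1/2) + (1/2)·log₂(1/2)]
  = 0.5000 + 0.5000
  = 1.0000 bits

H(Y|X) = 2.4056 - 1.0000 = 1.4056 bits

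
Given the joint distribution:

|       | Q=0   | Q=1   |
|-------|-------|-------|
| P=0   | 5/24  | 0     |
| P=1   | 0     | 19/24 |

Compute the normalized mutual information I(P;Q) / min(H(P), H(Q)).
Marginal P(P) (row sums):
  P(P=0) = 5/24 + 0 = 5/24
  P(P=1) = 0 + 19/24 = 19/24
Marginal P(Q) (column sums):
  P(Q=0) = 5/24 + 0 = 5/24
  P(Q=1) = 0 + 19/24 = 19/24

H(P) = -[(5/24)·log₂(5/24) + (19/24)·log₂(19/24)]
  = 0.4715 + 0.2668
  = 0.7383 bits
H(Q) = -[(5/24)·log₂(5/24) + (19/24)·log₂(19/24)]
  = 0.4715 + 0.2668
  = 0.7383 bits
H(P,Q) = -[(5/24)·log₂(5/24) + (19/24)·log₂(19/24)]
  = 0.4715 + 0.2668
  = 0.7383 bits

I(P;Q) = H(P) + H(Q) - H(P,Q)
  = 0.7383 + 0.7383 - 0.7383
  = 0.7383 bits

min(H(P), H(Q)) = min(0.7383, 0.7383) = 0.7383 bits
Normalized MI = 0.7383 / 0.7383 = 1.0000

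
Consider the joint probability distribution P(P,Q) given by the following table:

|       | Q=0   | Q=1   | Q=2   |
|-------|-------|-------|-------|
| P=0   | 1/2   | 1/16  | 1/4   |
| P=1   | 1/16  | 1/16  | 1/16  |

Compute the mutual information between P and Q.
Marginal P(P) (row sums):
  P(P=0) = 1/2 + 1/16 + 1/4 = 13/16
  P(P=1) = 1/16 + 1/16 + 1/16 = 3/16
Marginal P(Q) (column sums):
  P(Q=0) = 1/2 + 1/16 = 9/16
  P(Q=1) = 1/16 + 1/16 = 1/8
  P(Q=2) = 1/4 + 1/16 = 5/16

H(P) = -[(13/16)·log₂(13/16) + (3/16)·log₂(3/16)]
  = 0.2434 + 0.4528
  = 0.6962 bits
H(Q) = -[(9/16)·log₂(9/16) + (1/8)·log₂(1/8) + (5/16)·log₂(5/16)]
  = 0.4669 + 0.3750 + 0.5244
  = 1.3663 bits
H(P,Q) = -[(1/2)·log₂(1/2) + (1/16)·log₂(1/16) + (1/4)·log₂(1/4) + (1/16)·log₂(1/16) + (1/16)·log₂(1/16) + (1/16)·log₂(1/16)]
  = 0.5000 + 0.2500 + 0.5000 + 0.2500 + 0.2500 + 0.2500
  = 2.0000 bits

I(P;Q) = H(P) + H(Q) - H(P,Q)
  = 0.6962 + 1.3663 - 2.0000
  = 0.0625 bits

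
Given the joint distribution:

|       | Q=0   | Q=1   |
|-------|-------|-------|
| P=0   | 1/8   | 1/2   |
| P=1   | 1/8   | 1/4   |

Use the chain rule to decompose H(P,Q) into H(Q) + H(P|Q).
By the chain rule: H(P,Q) = H(Q) + H(P|Q)

Marginal P(Q) (column sums):
  P(Q=0) = 1/8 + 1/8 = 1/4
  P(Q=1) = 1/2 + 1/4 = 3/4
H(Q) = -[(1/4)·log₂(1/4) + (3/4)·log₂(3/4)]
  = 0.5000 + 0.3113
  = 0.8113 bits
H(P|Q) = -Σ P(P,Q)·log₂ P(P|Q), where P(P|Q) = P(P,Q) / P(Q)
  (P=0,Q=0): P(P|Q) = (1/8)/(1/4) = 1/2;  -(1/8)·log₂(1/2) = 0.1250
  (P=0,Q=1): P(P|Q) = (1/2)/(3/4) = 2/3;  -(1/2)·log₂(2/3) = 0.2925
  (P=1,Q=0): P(P|Q) = (1/8)/(1/4) = 1/2;  -(1/8)·log₂(1/2) = 0.1250
  (P=1,Q=1): P(P|Q) = (1/4)/(3/4) = 1/3;  -(1/4)·log₂(1/3) = 0.3962
H(P|Q) = 0.1250 + 0.2925 + 0.1250 + 0.3962
  = 0.9387 bits

H(P,Q) = H(Q) + H(P|Q) = 0.8113 + 0.9387 = 1.7500 bits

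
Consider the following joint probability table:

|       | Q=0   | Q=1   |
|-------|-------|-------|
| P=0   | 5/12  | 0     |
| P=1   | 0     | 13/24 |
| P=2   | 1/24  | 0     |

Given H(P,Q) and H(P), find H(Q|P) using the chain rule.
From the chain rule: H(P,Q) = H(P) + H(Q|P)
Therefore: H(Q|P) = H(P,Q) - H(P)

H(P,Q) = -[(5/12)·log₂(5/12) + (13/24)·log₂(13/24) + (1/24)·log₂(1/24)]
  = 0.5263 + 0.4791 + 0.1910
  = 1.1964 bits
Marginal P(P) (row sums):
  P(P=0) = 5/12 + 0 = 5/12
  P(P=1) = 0 + 13/24 = 13/24
  P(P=2) = 1/24 + 0 = 1/24
H(P) = -[(5/12)·log₂(5/12) + (13/24)·log₂(13/24) + (1/24)·log₂(1/24)]
  = 0.5263 + 0.4791 + 0.1910
  = 1.1964 bits

H(Q|P) = 1.1964 - 1.1964 = 0.0000 bits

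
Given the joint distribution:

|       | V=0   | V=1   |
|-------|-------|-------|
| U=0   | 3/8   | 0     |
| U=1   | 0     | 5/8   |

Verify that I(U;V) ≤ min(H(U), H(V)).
Marginal P(U) (row sums):
  P(U=0) = 3/8 + 0 = 3/8
  P(U=1) = 0 + 5/8 = 5/8
Marginal P(V) (column sums):
  P(V=0) = 3/8 + 0 = 3/8
  P(V=1) = 0 + 5/8 = 5/8

H(U) = -[(3/8)·log₂(3/8) + (5/8)·log₂(5/8)]
  = 0.5306 + 0.4238
  = 0.9544 bits
H(V) = -[(3/8)·log₂(3/8) + (5/8)·log₂(5/8)]
  = 0.5306 + 0.4238
  = 0.9544 bits
H(U,V) = -[(3/8)·log₂(3/8) + (5/8)·log₂(5/8)]
  = 0.5306 + 0.4238
  = 0.9544 bits

I(U;V) = H(U) + H(V) - H(U,V)
  = 0.9544 + 0.9544 - 0.9544
  = 0.9544 bits

min(H(U), H(V)) = min(0.9544, 0.9544) = 0.9544 bits
Since 0.9544 ≤ 0.9544, the bound is satisfied ✓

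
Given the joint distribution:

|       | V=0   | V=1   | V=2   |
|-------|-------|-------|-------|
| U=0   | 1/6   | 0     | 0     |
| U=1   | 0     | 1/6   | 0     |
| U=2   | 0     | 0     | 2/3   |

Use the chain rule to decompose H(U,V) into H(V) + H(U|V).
By the chain rule: H(U,V) = H(V) + H(U|V)

Marginal P(V) (column sums):
  P(V=0) = 1/6 + 0 + 0 = 1/6
  P(V=1) = 0 + 1/6 + 0 = 1/6
  P(V=2) = 0 + 0 + 2/3 = 2/3
H(V) = -[(1/6)·log₂(1/6) + (1/6)·log₂(1/6) + (2/3)·log₂(2/3)]
  = 0.4308 + 0.4308 + 0.3900
  = 1.2516 bits
H(U|V) = -Σ P(U,V)·log₂ P(U|V), where P(U|V) = P(U,V) / P(V)
  (cells with P(U,V) = 0 contribute 0)
  (U=0,V=0): P(U|V) = (1/6)/(1/6) = 1;  -(1/6)·log₂(1) = 0.0000
  (U=1,V=1): P(U|V) = (1/6)/(1/6) = 1;  -(1/6)·log₂(1) = 0.0000
  (U=2,V=2): P(U|V) = (2/3)/(2/3) = 1;  -(2/3)·log₂(1) = 0.0000
H(U|V) = 0.0000 + 0.0000 + 0.0000
  = 0.0000 bits

H(U,V) = H(V) + H(U|V) = 1.2516 + 0.0000 = 1.2516 bits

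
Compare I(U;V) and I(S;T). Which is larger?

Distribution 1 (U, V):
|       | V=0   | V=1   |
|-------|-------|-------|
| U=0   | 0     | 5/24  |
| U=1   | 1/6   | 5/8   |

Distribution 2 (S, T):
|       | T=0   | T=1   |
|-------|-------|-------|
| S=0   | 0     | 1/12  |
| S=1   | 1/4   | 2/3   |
Distribution 1 (U, V):
Marginal P(U) (row sums):
  P(U=0) = 0 + 5/24 = 5/24
  P(U=1) = 1/6 + 5/8 = 19/24
Marginal P(V) (column sums):
  P(V=0) = 0 + 1/6 = 1/6
  P(V=1) = 5/24 + 5/8 = 5/6

H(U) = -[(5/24)·log₂(5/24) + (19/24)·log₂(19/24)]
  = 0.4715 + 0.2668
  = 0.7383 bits
H(V) = -[(1/6)·log₂(1/6) + (5/6)·log₂(5/6)]
  = 0.4308 + 0.2192
  = 0.6500 bits
H(U,V) = -[(5/24)·log₂(5/24) + (1/6)·log₂(1/6) + (5/8)·log₂(5/8)]
  = 0.4715 + 0.4308 + 0.4238
  = 1.3261 bits

I(U;V) = H(U) + H(V) - H(U,V)
  = 0.7383 + 0.6500 - 1.3261
  = 0.0622 bits

Distribution 2 (S, T):
Marginal P(S) (row sums):
  P(S=0) = 0 + 1/12 = 1/12
  P(S=1) = 1/4 + 2/3 = 11/12
Marginal P(T) (column sums):
  P(T=0) = 0 + 1/4 = 1/4
  P(T=1) = 1/12 + 2/3 = 3/4

H(S) = -[(1/12)·log₂(1/12) + (11/12)·log₂(11/12)]
  = 0.2987 + 0.1151
  = 0.4138 bits
H(T) = -[(1/4)·log₂(1/4) + (3/4)·log₂(3/4)]
  = 0.5000 + 0.3113
  = 0.8113 bits
H(S,T) = -[(1/12)·log₂(1/12) + (1/4)·log₂(1/4) + (2/3)·log₂(2/3)]
  = 0.2987 + 0.5000 + 0.3900
  = 1.1887 bits

I(S;T) = H(S) + H(T) - H(S,T)
  = 0.4138 + 0.8113 - 1.1887
  = 0.0364 bits

I(U;V) = 0.0622 bits > I(S;T) = 0.0364 bits, so (U, V) has the higher mutual information (stronger dependence).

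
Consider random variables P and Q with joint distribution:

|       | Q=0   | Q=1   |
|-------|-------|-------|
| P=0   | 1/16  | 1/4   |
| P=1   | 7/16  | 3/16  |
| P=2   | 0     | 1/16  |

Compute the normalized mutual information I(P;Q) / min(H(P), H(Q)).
Marginal P(P) (row sums):
  P(P=0) = 1/16 + 1/4 = 5/16
  P(P=1) = 7/16 + 3/16 = 5/8
  P(P=2) = 0 + 1/16 = 1/16
Marginal P(Q) (column sums):
  P(Q=0) = 1/16 + 7/16 + 0 = 1/2
  P(Q=1) = 1/4 + 3/16 + 1/16 = 1/2

H(P) = -[(5/16)·log₂(5/16) + (5/8)·log₂(5/8) + (1/16)·log₂(1/16)]
  = 0.5244 + 0.4238 + 0.2500
  = 1.1982 bits
H(Q) = -[(1/2)·log₂(1/2) + (1/2)·log₂(1/2)]
  = 0.5000 + 0.5000
  = 1.0000 bits
H(P,Q) = -[(1/16)·log₂(1/16) + (1/4)·log₂(1/4) + (7/16)·log₂(7/16) + (3/16)·log₂(3/16) + (1/16)·log₂(1/16)]
  = 0.2500 + 0.5000 + 0.5218 + 0.4528 + 0.2500
  = 1.9746 bits

I(P;Q) = H(P) + H(Q) - H(P,Q)
  = 1.1982 + 1.0000 - 1.9746
  = 0.2236 bits

min(H(P), H(Q)) = min(1.1982, 1.0000) = 1.0000 bits
Normalized MI = 0.2236 / 1.0000 = 0.2236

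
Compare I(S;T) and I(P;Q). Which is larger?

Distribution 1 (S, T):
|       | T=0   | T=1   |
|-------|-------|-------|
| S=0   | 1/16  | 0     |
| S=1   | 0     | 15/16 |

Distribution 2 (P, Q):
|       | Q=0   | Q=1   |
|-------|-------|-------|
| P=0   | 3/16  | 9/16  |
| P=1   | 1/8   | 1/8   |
Distribution 1 (S, T):
Marginal P(S) (row sums):
  P(S=0) = 1/16 + 0 = 1/16
  P(S=1) = 0 + 15/16 = 15/16
Marginal P(T) (column sums):
  P(T=0) = 1/16 + 0 = 1/16
  P(T=1) = 0 + 15/16 = 15/16

H(S) = -[(1/16)·log₂(1/16) + (15/16)·log₂(15/16)]
  = 0.2500 + 0.0873
  = 0.3373 bits
H(T) = -[(1/16)·log₂(1/16) + (15/16)·log₂(15/16)]
  = 0.2500 + 0.0873
  = 0.3373 bits
H(S,T) = -[(1/16)·log₂(1/16) + (15/16)·log₂(15/16)]
  = 0.2500 + 0.0873
  = 0.3373 bits

I(S;T) = H(S) + H(T) - H(S,T)
  = 0.3373 + 0.3373 - 0.3373
  = 0.3373 bits

Distribution 2 (P, Q):
Marginal P(P) (row sums):
  P(P=0) = 3/16 + 9/16 = 3/4
  P(P=1) = 1/8 + 1/8 = 1/4
Marginal P(Q) (column sums):
  P(Q=0) = 3/16 + 1/8 = 5/16
  P(Q=1) = 9/16 + 1/8 = 11/16

H(P) = -[(3/4)·log₂(3/4) + (1/4)·log₂(1/4)]
  = 0.3113 + 0.5000
  = 0.8113 bits
H(Q) = -[(5/16)·log₂(5/16) + (11/16)·log₂(11/16)]
  = 0.5244 + 0.3716
  = 0.8960 bits
H(P,Q) = -[(3/16)·log₂(3/16) + (9/16)·log₂(9/16) + (1/8)·log₂(1/8) + (1/8)·log₂(1/8)]
  = 0.4528 + 0.4669 + 0.3750 + 0.3750
  = 1.6697 bits

I(P;Q) = H(P) + H(Q) - H(P,Q)
  = 0.8113 + 0.8960 - 1.6697
  = 0.0376 bits

I(S;T) = 0.3373 bits > I(P;Q) = 0.0376 bits, so (S, T) has the higher mutual information (stronger dependence).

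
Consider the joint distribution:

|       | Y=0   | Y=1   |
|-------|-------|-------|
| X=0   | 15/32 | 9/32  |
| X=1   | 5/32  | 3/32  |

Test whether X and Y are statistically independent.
Marginal P(X) (row sums):
  P(X=0) = 15/32 + 9/32 = 3/4
  P(X=1) = 5/32 + 3/32 = 1/4
Marginal P(Y) (column sums):
  P(Y=0) = 15/32 + 5/32 = 5/8
  P(Y=1) = 9/32 + 3/32 = 3/8

X and Y are independent iff P(X=i,Y=j) = P(X=i)·P(Y=j) for every cell.
  P(X=0)·P(Y=0) = 3/4 × 5/8 = 15/32 = P(X=0,Y=0) ✓
  P(X=0)·P(Y=1) = 3/4 × 3/8 = 9/32 = P(X=0,Y=1) ✓
  P(X=1)·P(Y=0) = 1/4 × 5/8 = 5/32 = P(X=1,Y=0) ✓
  P(X=1)·P(Y=1) = 1/4 × 3/8 = 3/32 = P(X=1,Y=1) ✓

Yes, X and Y are independent: every cell factors, so I(X;Y) = 0 bits.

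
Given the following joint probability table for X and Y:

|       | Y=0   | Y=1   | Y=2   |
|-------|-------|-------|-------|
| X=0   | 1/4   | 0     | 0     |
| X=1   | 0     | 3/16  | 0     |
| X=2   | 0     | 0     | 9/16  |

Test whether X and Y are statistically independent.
Marginal P(X) (row sums):
  P(X=0) = 1/4 + 0 + 0 = 1/4
  P(X=1) = 0 + 3/16 + 0 = 3/16
  P(X=2) = 0 + 0 + 9/16 = 9/16
Marginal P(Y) (column sums):
  P(Y=0) = 1/4 + 0 + 0 = 1/4
  P(Y=1) = 0 + 3/16 + 0 = 3/16
  P(Y=2) = 0 + 0 + 9/16 = 9/16

X and Y are independent iff P(X=i,Y=j) = P(X=i)·P(Y=j) for every cell.
  P(X=0)·P(Y=0) = 1/4 × 1/4 = 1/16, but P(X=0,Y=0) = 1/4 ✗

No, X and Y are not independent. Quantitatively, I(X;Y) > 0:

H(X) = -[(1/4)·log₂(1/4) + (3/16)·log₂(3/16) + (9/16)·log₂(9/16)]
  = 0.5000 + 0.4528 + 0.4669
  = 1.4197 bits
H(Y) = -[(1/4)·log₂(1/4) + (3/16)·log₂(3/16) + (9/16)·log₂(9/16)]
  = 0.5000 + 0.4528 + 0.4669
  = 1.4197 bits
H(X,Y) = -[(1/4)·log₂(1/4) + (3/16)·log₂(3/16) + (9/16)·log₂(9/16)]
  = 0.5000 + 0.4528 + 0.4669
  = 1.4197 bits
I(X;Y) = H(X) + H(Y) - H(X,Y) = 1.4197 + 1.4197 - 1.4197 = 1.4197 bits > 0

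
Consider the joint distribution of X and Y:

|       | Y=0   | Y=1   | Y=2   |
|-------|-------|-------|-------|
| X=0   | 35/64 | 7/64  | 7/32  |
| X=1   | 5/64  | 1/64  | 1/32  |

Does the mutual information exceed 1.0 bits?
Marginal P(X) (row sums):
  P(X=0) = 35/64 + 7/64 + 7/32 = 7/8
  P(X=1) = 5/64 + 1/64 + 1/32 = 1/8
Marginal P(Y) (column sums):
  P(Y=0) = 35/64 + 5/64 = 5/8
  P(Y=1) = 7/64 + 1/64 = 1/8
  P(Y=2) = 7/32 + 1/32 = 1/4

H(X) = -[(7/8)·log₂(7/8) + (1/8)·log₂(1/8)]
  = 0.1686 + 0.3750
  = 0.5436 bits
H(Y) = -[(5/8)·log₂(5/8) + (1/8)·log₂(1/8) + (1/4)·log₂(1/4)]
  = 0.4238 + 0.3750 + 0.5000
  = 1.2988 bits
H(X,Y) = -[(35/64)·log₂(35/64) + (7/64)·log₂(7/64) + (7/32)·log₂(7/32) + (5/64)·log₂(5/64) + (1/64)·log₂(1/64) + (1/32)·log₂(1/32)]
  = 0.4762 + 0.3492 + 0.4796 + 0.2873 + 0.0938 + 0.1563
  = 1.8424 bits

I(X;Y) = H(X) + H(Y) - H(X,Y)
  = 0.5436 + 1.2988 - 1.8424
  = 0.0000 bits

No. I(X;Y) = 0.0000 bits, which is ≤ 1.0 bits.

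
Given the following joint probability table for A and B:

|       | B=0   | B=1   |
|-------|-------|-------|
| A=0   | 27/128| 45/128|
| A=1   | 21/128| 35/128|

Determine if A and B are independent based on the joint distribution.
Marginal P(A) (row sums):
  P(A=0) = 27/128 + 45/128 = 9/16
  P(A=1) = 21/128 + 35/128 = 7/16
Marginal P(B) (column sums):
  P(B=0) = 27/128 + 21/128 = 3/8
  P(B=1) = 45/128 + 35/128 = 5/8

A and B are independent iff P(A=i,B=j) = P(A=i)·P(B=j) for every cell.
  P(A=0)·P(B=0) = 9/16 × 3/8 = 27/128 = P(A=0,B=0) ✓
  P(A=0)·P(B=1) = 9/16 × 5/8 = 45/128 = P(A=0,B=1) ✓
  P(A=1)·P(B=0) = 7/16 × 3/8 = 21/128 = P(A=1,B=0) ✓
  P(A=1)·P(B=1) = 7/16 × 5/8 = 35/128 = P(A=1,B=1) ✓

Yes, A and B are independent: every cell factors, so I(A;B) = 0 bits.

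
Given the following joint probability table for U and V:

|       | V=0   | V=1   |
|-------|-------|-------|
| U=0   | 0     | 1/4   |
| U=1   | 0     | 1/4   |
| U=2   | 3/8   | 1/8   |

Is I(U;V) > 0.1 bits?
Marginal P(U) (row sums):
  P(U=0) = 0 + 1/4 = 1/4
  P(U=1) = 0 + 1/4 = 1/4
  P(U=2) = 3/8 + 1/8 = 1/2
Marginal P(V) (column sums):
  P(V=0) = 0 + 0 + 3/8 = 3/8
  P(V=1) = 1/4 + 1/4 + 1/8 = 5/8

H(U) = -[(1/4)·log₂(1/4) + (1/4)·log₂(1/4) + (1/2)·log₂(1/2)]
  = 0.5000 + 0.5000 + 0.5000
  = 1.5000 bits
H(V) = -[(3/8)·log₂(3/8) + (5/8)·log₂(5/8)]
  = 0.5306 + 0.4238
  = 0.9544 bits
H(U,V) = -[(1/4)·log₂(1/4) + (1/4)·log₂(1/4) + (3/8)·log₂(3/8) + (1/8)·log₂(1/8)]
  = 0.5000 + 0.5000 + 0.5306 + 0.3750
  = 1.9056 bits

I(U;V) = H(U) + H(V) - H(U,V)
  = 1.5000 + 0.9544 - 1.9056
  = 0.5488 bits

Yes. I(U;V) = 0.5488 bits, which is > 0.1 bits.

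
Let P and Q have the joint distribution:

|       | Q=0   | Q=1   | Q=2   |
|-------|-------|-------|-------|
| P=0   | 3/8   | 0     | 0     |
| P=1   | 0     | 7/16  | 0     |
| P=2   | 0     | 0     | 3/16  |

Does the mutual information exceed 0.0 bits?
Marginal P(P) (row sums):
  P(P=0) = 3/8 + 0 + 0 = 3/8
  P(P=1) = 0 + 7/16 + 0 = 7/16
  P(P=2) = 0 + 0 + 3/16 = 3/16
Marginal P(Q) (column sums):
  P(Q=0) = 3/8 + 0 + 0 = 3/8
  P(Q=1) = 0 + 7/16 + 0 = 7/16
  P(Q=2) = 0 + 0 + 3/16 = 3/16

H(P) = -[(3/8)·log₂(3/8) + (7/16)·log₂(7/16) + (3/16)·log₂(3/16)]
  = 0.5306 + 0.5218 + 0.4528
  = 1.5052 bits
H(Q) = -[(3/8)·log₂(3/8) + (7/16)·log₂(7/16) + (3/16)·log₂(3/16)]
  = 0.5306 + 0.5218 + 0.4528
  = 1.5052 bits
H(P,Q) = -[(3/8)·log₂(3/8) + (7/16)·log₂(7/16) + (3/16)·log₂(3/16)]
  = 0.5306 + 0.5218 + 0.4528
  = 1.5052 bits

I(P;Q) = H(P) + H(Q) - H(P,Q)
  = 1.5052 + 1.5052 - 1.5052
  = 1.5052 bits

Yes. I(P;Q) = 1.5052 bits, which is > 0.0 bits.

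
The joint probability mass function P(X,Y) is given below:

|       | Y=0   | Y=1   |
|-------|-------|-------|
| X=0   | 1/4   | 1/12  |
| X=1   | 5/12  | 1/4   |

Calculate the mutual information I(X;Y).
Marginal P(X) (row sums):
  P(X=0) = 1/4 + 1/12 = 1/3
  P(X=1) = 5/12 + 1/4 = 2/3
Marginal P(Y) (column sums):
  P(Y=0) = 1/4 + 5/12 = 2/3
  P(Y=1) = 1/12 + 1/4 = 1/3

H(X) = -[(1/3)·log₂(1/3) + (2/3)·log₂(2/3)]
  = 0.5283 + 0.3900
  = 0.9183 bits
H(Y) = -[(2/3)·log₂(2/3) + (1/3)·log₂(1/3)]
  = 0.3900 + 0.5283
  = 0.9183 bits
H(X,Y) = -[(1/4)·log₂(1/4) + (1/12)·log₂(1/12) + (5/12)·log₂(5/12) + (1/4)·log₂(1/4)]
  = 0.5000 + 0.2987 + 0.5263 + 0.5000
  = 1.8250 bits

I(X;Y) = H(X) + H(Y) - H(X,Y)
  = 0.9183 + 0.9183 - 1.8250
  = 0.0116 bits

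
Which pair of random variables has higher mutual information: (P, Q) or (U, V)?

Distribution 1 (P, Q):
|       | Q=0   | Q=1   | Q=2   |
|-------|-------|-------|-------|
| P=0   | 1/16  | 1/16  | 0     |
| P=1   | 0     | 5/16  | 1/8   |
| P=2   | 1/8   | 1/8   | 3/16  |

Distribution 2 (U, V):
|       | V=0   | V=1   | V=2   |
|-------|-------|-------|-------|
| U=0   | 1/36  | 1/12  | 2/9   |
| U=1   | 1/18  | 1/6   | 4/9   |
Distribution 1 (P, Q):
Marginal P(P) (row sums):
  P(P=0) = 1/16 + 1/16 + 0 = 1/8
  P(P=1) = 0 + 5/16 + 1/8 = 7/16
  P(P=2) = 1/8 + 1/8 + 3/16 = 7/16
Marginal P(Q) (column sums):
  P(Q=0) = 1/16 + 0 + 1/8 = 3/16
  P(Q=1) = 1/16 + 5/16 + 1/8 = 1/2
  P(Q=2) = 0 + 1/8 + 3/16 = 5/16

H(P) = -[(1/8)·log₂(1/8) + (7/16)·log₂(7/16) + (7/16)·log₂(7/16)]
  = 0.3750 + 0.5218 + 0.5218
  = 1.4186 bits
H(Q) = -[(3/16)·log₂(3/16) + (1/2)·log₂(1/2) + (5/16)·log₂(5/16)]
  = 0.4528 + 0.5000 + 0.5244
  = 1.4772 bits
H(P,Q) = -[(1/16)·log₂(1/16) + (1/16)·log₂(1/16) + (5/16)·log₂(5/16) + (1/8)·log₂(1/8) + (1/8)·log₂(1/8) + (1/8)·log₂(1/8) + (3/16)·log₂(3/16)]
  = 0.2500 + 0.2500 + 0.5244 + 0.3750 + 0.3750 + 0.3750 + 0.4528
  = 2.6022 bits

I(P;Q) = H(P) + H(Q) - H(P,Q)
  = 1.4186 + 1.4772 - 2.6022
  = 0.2936 bits

Distribution 2 (U, V):
Marginal P(U) (row sums):
  P(U=0) = 1/36 + 1/12 + 2/9 = 1/3
  P(U=1) = 1/18 + 1/6 + 4/9 = 2/3
Marginal P(V) (column sums):
  P(V=0) = 1/36 + 1/18 = 1/12
  P(V=1) = 1/12 + 1/6 = 1/4
  P(V=2) = 2/9 + 4/9 = 2/3

H(U) = -[(1/3)·log₂(1/3) + (2/3)·log₂(2/3)]
  = 0.5283 + 0.3900
  = 0.9183 bits
H(V) = -[(1/12)·log₂(1/12) + (1/4)·log₂(1/4) + (2/3)·log₂(2/3)]
  = 0.2987 + 0.5000 + 0.3900
  = 1.1887 bits
H(U,V) = -[(1/36)·log₂(1/36) + (1/12)·log₂(1/12) + (2/9)·log₂(2/9) + (1/18)·log₂(1/18) + (1/6)·log₂(1/6) + (4/9)·log₂(4/9)]
  = 0.1436 + 0.2987 + 0.4822 + 0.2317 + 0.4308 + 0.5200
  = 2.1070 bits

I(U;V) = H(U) + H(V) - H(U,V)
  = 0.9183 + 1.1887 - 2.1070
  = 0.0000 bits

I(P;Q) = 0.2936 bits > I(U;V) = 0.0000 bits, so (P, Q) has the higher mutual information (stronger dependence).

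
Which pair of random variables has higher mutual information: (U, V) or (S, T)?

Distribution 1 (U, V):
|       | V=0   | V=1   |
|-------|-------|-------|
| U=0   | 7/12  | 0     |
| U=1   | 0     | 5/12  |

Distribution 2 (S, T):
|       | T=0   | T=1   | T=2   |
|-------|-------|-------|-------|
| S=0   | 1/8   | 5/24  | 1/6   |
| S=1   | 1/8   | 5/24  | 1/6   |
Distribution 1 (U, V):
Marginal P(U) (row sums):
  P(U=0) = 7/12 + 0 = 7/12
  P(U=1) = 0 + 5/12 = 5/12
Marginal P(V) (column sums):
  P(V=0) = 7/12 + 0 = 7/12
  P(V=1) = 0 + 5/12 = 5/12

H(U) = -[(7/12)·log₂(7/12) + (5/12)·log₂(5/12)]
  = 0.4536 + 0.5263
  = 0.9799 bits
H(V) = -[(7/12)·log₂(7/12) + (5/12)·log₂(5/12)]
  = 0.4536 + 0.5263
  = 0.9799 bits
H(U,V) = -[(7/12)·log₂(7/12) + (5/12)·log₂(5/12)]
  = 0.4536 + 0.5263
  = 0.9799 bits

I(U;V) = H(U) + H(V) - H(U,V)
  = 0.9799 + 0.9799 - 0.9799
  = 0.9799 bits

Distribution 2 (S, T):
Marginal P(S) (row sums):
  P(S=0) = 1/8 + 5/24 + 1/6 = 1/2
  P(S=1) = 1/8 + 5/24 + 1/6 = 1/2
Marginal P(T) (column sums):
  P(T=0) = 1/8 + 1/8 = 1/4
  P(T=1) = 5/24 + 5/24 = 5/12
  P(T=2) = 1/6 + 1/6 = 1/3

H(S) = -[(1/2)·log₂(1/2) + (1/2)·log₂(1/2)]
  = 0.5000 + 0.5000
  = 1.0000 bits
H(T) = -[(1/4)·log₂(1/4) + (5/12)·log₂(5/12) + (1/3)·log₂(1/3)]
  = 0.5000 + 0.5263 + 0.5283
  = 1.5546 bits
H(S,T) = -[(1/8)·log₂(1/8) + (5/24)·log₂(5/24) + (1/6)·log₂(1/6) + (1/8)·log₂(1/8) + (5/24)·log₂(5/24) + (1/6)·log₂(1/6)]
  = 0.3750 + 0.4715 + 0.4308 + 0.3750 + 0.4715 + 0.4308
  = 2.5546 bits

I(S;T) = H(S) + H(T) - H(S,T)
  = 1.0000 + 1.5546 - 2.5546
  = 0.0000 bits

I(U;V) = 0.9799 bits > I(S;T) = 0.0000 bits, so (U, V) has the higher mutual information (stronger dependence).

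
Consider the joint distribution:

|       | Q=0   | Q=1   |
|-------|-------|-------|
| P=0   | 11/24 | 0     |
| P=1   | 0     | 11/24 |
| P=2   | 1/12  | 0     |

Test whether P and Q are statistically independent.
Marginal P(P) (row sums):
  P(P=0) = 11/24 + 0 = 11/24
  P(P=1) = 0 + 11/24 = 11/24
  P(P=2) = 1/12 + 0 = 1/12
Marginal P(Q) (column sums):
  P(Q=0) = 11/24 + 0 + 1/12 = 13/24
  P(Q=1) = 0 + 11/24 + 0 = 11/24

P and Q are independent iff P(P=i,Q=j) = P(P=i)·P(Q=j) for every cell.
  P(P=0)·P(Q=0) = 11/24 × 13/24 = 143/576, but P(P=0,Q=0) = 11/24 ✗

No, P and Q are not independent. Quantitatively, I(P;Q) > 0:

H(P) = -[(11/24)·log₂(11/24) + (11/24)·log₂(11/24) + (1/12)·log₂(1/12)]
  = 0.5159 + 0.5159 + 0.2987
  = 1.3305 bits
H(Q) = -[(13/24)·log₂(13/24) + (11/24)·log₂(11/24)]
  = 0.4791 + 0.5159
  = 0.9950 bits
H(P,Q) = -[(11/24)·log₂(11/24) + (11/24)·log₂(11/24) + (1/12)·log₂(1/12)]
  = 0.5159 + 0.5159 + 0.2987
  = 1.3305 bits
I(P;Q) = H(P) + H(Q) - H(P,Q) = 1.3305 + 0.9950 - 1.3305 = 0.9950 bits > 0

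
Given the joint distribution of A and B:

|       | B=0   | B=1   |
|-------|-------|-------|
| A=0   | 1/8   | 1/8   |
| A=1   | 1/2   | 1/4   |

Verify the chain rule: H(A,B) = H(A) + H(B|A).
Left side:
H(A,B) = -[(1/8)·log₂(1/8) + (1/8)·log₂(1/8) + (1/2)·log₂(1/2) + (1/4)·log₂(1/4)]
  = 0.3750 + 0.3750 + 0.5000 + 0.5000
  = 1.7500 bits

Right side:
Marginal P(A) (row sums):
  P(A=0) = 1/8 + 1/8 = 1/4
  P(A=1) = 1/2 + 1/4 = 3/4
H(A) = -[(1/4)·log₂(1/4) + (3/4)·log₂(3/4)]
  = 0.5000 + 0.3113
  = 0.8113 bits
H(B|A) = -Σ P(A,B)·log₂ P(B|A), where P(B|A) = P(A,B) / P(A)
  (A=0,B=0): P(B|A) = (1/8)/(1/4) = 1/2;  -(1/8)·log₂(1/2) = 0.1250
  (A=0,B=1): P(B|A) = (1/8)/(1/4) = 1/2;  -(1/8)·log₂(1/2) = 0.1250
  (A=1,B=0): P(B|A) = (1/2)/(3/4) = 2/3;  -(1/2)·log₂(2/3) = 0.2925
  (A=1,B=1): P(B|A) = (1/4)/(3/4) = 1/3;  -(1/4)·log₂(1/3) = 0.3962
H(B|A) = 0.1250 + 0.1250 + 0.2925 + 0.3962
  = 0.9387 bits
H(A) + H(B|A) = 0.8113 + 0.9387 = 1.7500 bits

Both sides equal 1.7500 bits, so the chain rule holds ✓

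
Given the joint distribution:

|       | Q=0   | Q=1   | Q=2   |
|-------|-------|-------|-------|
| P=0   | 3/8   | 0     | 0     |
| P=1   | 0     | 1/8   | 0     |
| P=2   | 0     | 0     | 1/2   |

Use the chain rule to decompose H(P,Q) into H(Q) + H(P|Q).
By the chain rule: H(P,Q) = H(Q) + H(P|Q)

Marginal P(Q) (column sums):
  P(Q=0) = 3/8 + 0 + 0 = 3/8
  P(Q=1) = 0 + 1/8 + 0 = 1/8
  P(Q=2) = 0 + 0 + 1/2 = 1/2
H(Q) = -[(3/8)·log₂(3/8) + (1/8)·log₂(1/8) + (1/2)·log₂(1/2)]
  = 0.5306 + 0.3750 + 0.5000
  = 1.4056 bits
H(P|Q) = -Σ P(P,Q)·log₂ P(P|Q), where P(P|Q) = P(P,Q) / P(Q)
  (cells with P(P,Q) = 0 contribute 0)
  (P=0,Q=0): P(P|Q) = (3/8)/(3/8) = 1;  -(3/8)·log₂(1) = 0.0000
  (P=1,Q=1): P(P|Q) = (1/8)/(1/8) = 1;  -(1/8)·log₂(1) = 0.0000
  (P=2,Q=2): P(P|Q) = (1/2)/(1/2) = 1;  -(1/2)·log₂(1) = 0.0000
H(P|Q) = 0.0000 + 0.0000 + 0.0000
  = 0.0000 bits

H(P,Q) = H(Q) + H(P|Q) = 1.4056 + 0.0000 = 1.4056 bits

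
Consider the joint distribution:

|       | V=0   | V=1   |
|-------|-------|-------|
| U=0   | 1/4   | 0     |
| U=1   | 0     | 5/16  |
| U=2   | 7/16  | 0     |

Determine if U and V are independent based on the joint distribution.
Marginal P(U) (row sums):
  P(U=0) = 1/4 + 0 = 1/4
  P(U=1) = 0 + 5/16 = 5/16
  P(U=2) = 7/16 + 0 = 7/16
Marginal P(V) (column sums):
  P(V=0) = 1/4 + 0 + 7/16 = 11/16
  P(V=1) = 0 + 5/16 + 0 = 5/16

U and V are independent iff P(U=i,V=j) = P(U=i)·P(V=j) for every cell.
  P(U=0)·P(V=0) = 1/4 × 11/16 = 11/64, but P(U=0,V=0) = 1/4 ✗

No, U and V are not independent. Quantitatively, I(U;V) > 0:

H(U) = -[(1/4)·log₂(1/4) + (5/16)·log₂(5/16) + (7/16)·log₂(7/16)]
  = 0.5000 + 0.5244 + 0.5218
  = 1.5462 bits
H(V) = -[(11/16)·log₂(11/16) + (5/16)·log₂(5/16)]
  = 0.3716 + 0.5244
  = 0.8960 bits
H(U,V) = -[(1/4)·log₂(1/4) + (5/16)·log₂(5/16) + (7/16)·log₂(7/16)]
  = 0.5000 + 0.5244 + 0.5218
  = 1.5462 bits
I(U;V) = H(U) + H(V) - H(U,V) = 1.5462 + 0.8960 - 1.5462 = 0.8960 bits > 0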